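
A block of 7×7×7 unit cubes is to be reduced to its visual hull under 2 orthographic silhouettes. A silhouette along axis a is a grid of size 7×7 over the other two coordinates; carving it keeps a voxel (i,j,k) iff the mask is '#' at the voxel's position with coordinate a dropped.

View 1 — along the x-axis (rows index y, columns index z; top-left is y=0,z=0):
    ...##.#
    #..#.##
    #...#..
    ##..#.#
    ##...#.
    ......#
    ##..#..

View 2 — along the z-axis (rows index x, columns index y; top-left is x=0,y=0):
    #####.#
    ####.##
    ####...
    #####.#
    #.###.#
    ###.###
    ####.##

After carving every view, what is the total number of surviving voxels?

initial block: 7^3 = 343
[1] x-view keeps 20 columns → grid now 140
[2] z-view keeps 39 columns → grid now 116

remaining voxels: 116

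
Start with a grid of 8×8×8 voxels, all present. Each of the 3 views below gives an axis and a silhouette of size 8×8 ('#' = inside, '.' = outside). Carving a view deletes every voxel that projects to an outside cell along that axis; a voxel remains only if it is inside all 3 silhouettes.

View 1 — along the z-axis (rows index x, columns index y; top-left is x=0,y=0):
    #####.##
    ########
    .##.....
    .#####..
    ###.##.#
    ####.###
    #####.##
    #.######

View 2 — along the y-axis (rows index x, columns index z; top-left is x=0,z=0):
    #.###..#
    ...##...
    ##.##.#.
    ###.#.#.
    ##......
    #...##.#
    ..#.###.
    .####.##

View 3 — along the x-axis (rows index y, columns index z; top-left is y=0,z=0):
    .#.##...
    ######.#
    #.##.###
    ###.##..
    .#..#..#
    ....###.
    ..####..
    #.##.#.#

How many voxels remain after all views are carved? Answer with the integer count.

117 voxels

before carving: 512 voxels (8×8×8)
V1 z: intersect with XY mask (49 set) -- 392 left
V2 y: intersect with XZ mask (33 set) -- 196 left
V3 x: intersect with YZ mask (36 set) -- 117 left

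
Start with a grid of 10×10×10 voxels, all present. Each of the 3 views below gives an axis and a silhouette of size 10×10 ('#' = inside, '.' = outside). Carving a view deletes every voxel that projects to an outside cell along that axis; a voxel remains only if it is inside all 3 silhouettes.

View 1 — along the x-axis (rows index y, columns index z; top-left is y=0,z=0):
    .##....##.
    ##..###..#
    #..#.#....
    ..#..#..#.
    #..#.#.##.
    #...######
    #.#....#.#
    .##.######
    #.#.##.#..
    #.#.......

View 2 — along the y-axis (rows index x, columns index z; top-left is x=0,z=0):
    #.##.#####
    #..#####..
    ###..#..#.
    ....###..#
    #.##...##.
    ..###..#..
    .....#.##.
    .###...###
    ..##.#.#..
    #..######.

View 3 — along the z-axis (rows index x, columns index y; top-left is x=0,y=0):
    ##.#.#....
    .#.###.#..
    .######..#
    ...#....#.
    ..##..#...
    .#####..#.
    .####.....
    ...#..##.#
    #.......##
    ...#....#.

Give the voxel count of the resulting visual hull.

|visual hull| = 102

full grid |V| = 1000
V1 x: intersect with YZ mask (47 set) -- 470 left
V2 y: intersect with XZ mask (52 set) -- 258 left
V3 z: intersect with XY mask (40 set) -- 102 left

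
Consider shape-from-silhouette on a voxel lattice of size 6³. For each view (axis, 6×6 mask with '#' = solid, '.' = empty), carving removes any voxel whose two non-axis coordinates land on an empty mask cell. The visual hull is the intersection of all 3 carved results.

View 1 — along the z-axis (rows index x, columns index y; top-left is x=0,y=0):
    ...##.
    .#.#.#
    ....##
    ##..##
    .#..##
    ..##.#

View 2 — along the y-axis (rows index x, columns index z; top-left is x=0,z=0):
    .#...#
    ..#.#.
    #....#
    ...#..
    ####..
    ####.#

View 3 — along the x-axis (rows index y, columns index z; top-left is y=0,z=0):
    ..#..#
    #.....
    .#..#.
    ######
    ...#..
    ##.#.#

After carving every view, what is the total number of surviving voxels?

|visual hull| = 23

initial block: 6^3 = 216
step 1: project along z, AND mask (17/36) → |grid| = 102
step 2: project along y, AND mask (16/36) → |grid| = 45
step 3: project along x, AND mask (16/36) → |grid| = 23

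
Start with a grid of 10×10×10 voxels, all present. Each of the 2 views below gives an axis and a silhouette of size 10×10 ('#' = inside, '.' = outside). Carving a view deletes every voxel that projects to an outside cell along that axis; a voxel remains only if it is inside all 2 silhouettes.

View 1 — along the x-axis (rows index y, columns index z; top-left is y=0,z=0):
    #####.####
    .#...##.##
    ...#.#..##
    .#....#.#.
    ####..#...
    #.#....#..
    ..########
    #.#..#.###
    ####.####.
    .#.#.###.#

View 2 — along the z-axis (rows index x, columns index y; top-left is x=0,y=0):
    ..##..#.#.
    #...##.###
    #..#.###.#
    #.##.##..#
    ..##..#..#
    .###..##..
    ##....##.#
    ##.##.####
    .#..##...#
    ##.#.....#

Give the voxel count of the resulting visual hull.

301 voxels

initial block: 10^3 = 1000
V1 x: intersect with YZ mask (57 set) -- 570 left
V2 z: intersect with XY mask (52 set) -- 301 left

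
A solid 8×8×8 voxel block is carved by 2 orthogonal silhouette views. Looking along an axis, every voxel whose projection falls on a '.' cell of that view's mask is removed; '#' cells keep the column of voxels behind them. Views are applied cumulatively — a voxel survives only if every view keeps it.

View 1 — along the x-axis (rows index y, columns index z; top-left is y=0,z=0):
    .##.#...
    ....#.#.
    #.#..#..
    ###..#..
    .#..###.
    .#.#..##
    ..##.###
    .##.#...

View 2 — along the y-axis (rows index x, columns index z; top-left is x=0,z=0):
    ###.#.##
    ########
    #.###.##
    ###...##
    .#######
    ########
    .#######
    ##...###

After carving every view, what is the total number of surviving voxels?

|visual hull| = 184

start: 8×8×8 = 512 voxels
after view 1 [x-axis, 28 of 64 cells solid] → remaining = 224
after view 2 [y-axis, 52 of 64 cells solid] → remaining = 184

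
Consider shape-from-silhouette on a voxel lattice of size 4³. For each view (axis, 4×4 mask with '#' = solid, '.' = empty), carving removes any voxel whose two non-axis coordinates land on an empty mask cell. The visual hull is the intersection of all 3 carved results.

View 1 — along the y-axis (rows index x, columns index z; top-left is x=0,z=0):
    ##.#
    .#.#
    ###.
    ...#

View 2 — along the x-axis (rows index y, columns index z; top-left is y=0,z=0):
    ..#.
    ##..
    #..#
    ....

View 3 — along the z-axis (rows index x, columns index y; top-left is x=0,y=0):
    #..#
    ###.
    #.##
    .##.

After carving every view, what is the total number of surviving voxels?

start: 4×4×4 = 64 voxels
  1. axis=1 (XZ plane), |mask|=9  ⇒  voxels=36
  2. axis=0 (YZ plane), |mask|=5  ⇒  voxels=11
  3. axis=2 (XY plane), |mask|=10  ⇒  voxels=5

|visual hull| = 5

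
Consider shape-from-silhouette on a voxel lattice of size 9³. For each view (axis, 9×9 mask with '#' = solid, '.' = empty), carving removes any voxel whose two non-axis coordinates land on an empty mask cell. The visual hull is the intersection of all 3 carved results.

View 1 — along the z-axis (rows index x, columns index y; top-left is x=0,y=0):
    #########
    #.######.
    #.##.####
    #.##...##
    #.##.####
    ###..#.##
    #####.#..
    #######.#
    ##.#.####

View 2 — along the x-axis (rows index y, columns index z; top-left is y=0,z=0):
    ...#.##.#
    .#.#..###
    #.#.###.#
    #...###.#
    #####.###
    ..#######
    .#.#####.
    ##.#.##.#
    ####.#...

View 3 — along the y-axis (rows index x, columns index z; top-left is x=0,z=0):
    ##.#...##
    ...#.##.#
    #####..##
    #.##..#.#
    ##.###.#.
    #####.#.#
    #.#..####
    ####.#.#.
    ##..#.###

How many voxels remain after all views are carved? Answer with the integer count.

start: 9×9×9 = 729 voxels
  1. axis=2 (XY plane), |mask|=62  ⇒  voxels=558
  2. axis=0 (YZ plane), |mask|=52  ⇒  voxels=349
  3. axis=1 (XZ plane), |mask|=52  ⇒  voxels=221

remaining voxels: 221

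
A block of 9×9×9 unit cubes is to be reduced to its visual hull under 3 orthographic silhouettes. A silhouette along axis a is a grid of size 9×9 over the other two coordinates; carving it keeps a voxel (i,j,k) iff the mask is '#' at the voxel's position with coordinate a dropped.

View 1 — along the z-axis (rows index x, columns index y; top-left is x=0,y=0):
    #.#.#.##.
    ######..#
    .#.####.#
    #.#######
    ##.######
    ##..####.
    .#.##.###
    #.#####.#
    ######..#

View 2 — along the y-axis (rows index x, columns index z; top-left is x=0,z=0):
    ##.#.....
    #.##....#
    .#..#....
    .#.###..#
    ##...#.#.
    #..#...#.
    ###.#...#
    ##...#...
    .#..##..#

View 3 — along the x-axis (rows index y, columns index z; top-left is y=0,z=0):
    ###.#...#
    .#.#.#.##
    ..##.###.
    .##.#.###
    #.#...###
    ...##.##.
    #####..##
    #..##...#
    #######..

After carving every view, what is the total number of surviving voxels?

start: 9×9×9 = 729 voxels
step 1: project along z, AND mask (60/81) → |grid| = 540
step 2: project along y, AND mask (33/81) → |grid| = 224
step 3: project along x, AND mask (48/81) → |grid| = 130

130 voxels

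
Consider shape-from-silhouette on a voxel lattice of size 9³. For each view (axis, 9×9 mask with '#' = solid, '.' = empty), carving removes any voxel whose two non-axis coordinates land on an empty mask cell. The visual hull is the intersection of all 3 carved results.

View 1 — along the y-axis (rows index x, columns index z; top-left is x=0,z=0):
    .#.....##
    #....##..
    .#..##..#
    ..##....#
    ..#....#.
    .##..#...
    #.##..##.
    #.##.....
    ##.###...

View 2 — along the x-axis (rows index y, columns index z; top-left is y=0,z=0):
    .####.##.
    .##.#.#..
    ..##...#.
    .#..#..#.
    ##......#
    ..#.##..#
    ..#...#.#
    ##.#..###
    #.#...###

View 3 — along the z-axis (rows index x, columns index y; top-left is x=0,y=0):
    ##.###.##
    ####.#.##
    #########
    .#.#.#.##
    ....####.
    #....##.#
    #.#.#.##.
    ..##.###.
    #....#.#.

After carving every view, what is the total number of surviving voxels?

start: 9×9×9 = 729 voxels
carve view 1 (along y, XZ-mask fill 31/81): 279 voxels remain
carve view 2 (along x, YZ-mask fill 37/81): 126 voxels remain
carve view 3 (along z, XY-mask fill 49/81): 79 voxels remain

|visual hull| = 79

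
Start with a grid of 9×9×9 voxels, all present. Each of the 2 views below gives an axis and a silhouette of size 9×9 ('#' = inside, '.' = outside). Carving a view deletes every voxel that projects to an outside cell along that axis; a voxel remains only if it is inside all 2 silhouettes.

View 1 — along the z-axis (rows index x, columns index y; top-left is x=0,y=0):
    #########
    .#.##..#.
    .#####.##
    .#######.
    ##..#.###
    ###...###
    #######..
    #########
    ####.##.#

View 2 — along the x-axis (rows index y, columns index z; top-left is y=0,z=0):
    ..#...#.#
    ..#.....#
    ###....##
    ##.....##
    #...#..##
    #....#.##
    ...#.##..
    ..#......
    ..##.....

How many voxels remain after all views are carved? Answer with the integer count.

191 voxels

before carving: 729 voxels (9×9×9)
  1. axis=2 (XY plane), |mask|=62  ⇒  voxels=558
  2. axis=0 (YZ plane), |mask|=28  ⇒  voxels=191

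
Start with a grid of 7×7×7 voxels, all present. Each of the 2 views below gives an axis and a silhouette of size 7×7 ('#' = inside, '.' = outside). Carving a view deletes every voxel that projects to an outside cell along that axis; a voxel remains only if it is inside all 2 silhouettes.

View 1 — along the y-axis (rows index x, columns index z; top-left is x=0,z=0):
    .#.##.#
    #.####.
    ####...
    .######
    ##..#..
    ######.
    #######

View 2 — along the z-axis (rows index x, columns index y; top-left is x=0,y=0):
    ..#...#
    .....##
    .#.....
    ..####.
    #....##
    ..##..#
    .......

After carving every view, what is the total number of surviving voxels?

before carving: 343 voxels (7×7×7)
carve view 1 (along y, XZ-mask fill 35/49): 245 voxels remain
carve view 2 (along z, XY-mask fill 15/49): 73 voxels remain

73 voxels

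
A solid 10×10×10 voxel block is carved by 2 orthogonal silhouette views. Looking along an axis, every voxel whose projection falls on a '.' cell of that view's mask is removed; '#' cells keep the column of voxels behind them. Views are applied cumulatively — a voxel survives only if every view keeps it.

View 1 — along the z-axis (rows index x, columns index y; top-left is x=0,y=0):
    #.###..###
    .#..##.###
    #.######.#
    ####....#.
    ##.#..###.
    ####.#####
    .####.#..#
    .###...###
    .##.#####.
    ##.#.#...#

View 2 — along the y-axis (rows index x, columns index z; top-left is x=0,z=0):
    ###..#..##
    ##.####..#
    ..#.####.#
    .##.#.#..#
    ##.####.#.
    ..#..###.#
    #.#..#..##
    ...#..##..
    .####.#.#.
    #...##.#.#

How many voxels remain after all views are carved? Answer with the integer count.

|visual hull| = 359

start: 10×10×10 = 1000 voxels
carve view 1 (along z, XY-mask fill 65/100): 650 voxels remain
carve view 2 (along y, XZ-mask fill 55/100): 359 voxels remain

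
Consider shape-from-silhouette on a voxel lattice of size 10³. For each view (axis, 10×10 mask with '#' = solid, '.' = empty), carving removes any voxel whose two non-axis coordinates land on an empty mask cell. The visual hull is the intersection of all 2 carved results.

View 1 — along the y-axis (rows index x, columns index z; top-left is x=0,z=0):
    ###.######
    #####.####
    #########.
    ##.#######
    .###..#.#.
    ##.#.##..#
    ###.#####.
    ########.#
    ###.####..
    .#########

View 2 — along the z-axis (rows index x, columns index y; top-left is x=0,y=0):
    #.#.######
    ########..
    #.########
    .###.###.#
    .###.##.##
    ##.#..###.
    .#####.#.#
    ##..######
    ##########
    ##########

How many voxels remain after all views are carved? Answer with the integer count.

647 voxels

start: 10×10×10 = 1000 voxels
[1] y-view keeps 80 columns → grid now 800
[2] z-view keeps 80 columns → grid now 647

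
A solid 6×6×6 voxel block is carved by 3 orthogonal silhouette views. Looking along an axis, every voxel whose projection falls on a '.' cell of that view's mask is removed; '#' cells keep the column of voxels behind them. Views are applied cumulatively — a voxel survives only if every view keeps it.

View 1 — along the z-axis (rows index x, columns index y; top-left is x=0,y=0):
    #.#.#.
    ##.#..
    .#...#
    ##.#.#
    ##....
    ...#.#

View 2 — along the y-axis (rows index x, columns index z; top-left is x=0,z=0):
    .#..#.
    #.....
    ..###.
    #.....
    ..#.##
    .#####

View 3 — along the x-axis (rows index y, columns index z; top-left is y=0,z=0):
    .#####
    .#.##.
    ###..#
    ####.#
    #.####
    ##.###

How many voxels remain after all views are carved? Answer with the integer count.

|visual hull| = 23

full grid |V| = 216
V1 z: intersect with XY mask (16 set) -- 96 left
V2 y: intersect with XZ mask (15 set) -- 35 left
V3 x: intersect with YZ mask (27 set) -- 23 left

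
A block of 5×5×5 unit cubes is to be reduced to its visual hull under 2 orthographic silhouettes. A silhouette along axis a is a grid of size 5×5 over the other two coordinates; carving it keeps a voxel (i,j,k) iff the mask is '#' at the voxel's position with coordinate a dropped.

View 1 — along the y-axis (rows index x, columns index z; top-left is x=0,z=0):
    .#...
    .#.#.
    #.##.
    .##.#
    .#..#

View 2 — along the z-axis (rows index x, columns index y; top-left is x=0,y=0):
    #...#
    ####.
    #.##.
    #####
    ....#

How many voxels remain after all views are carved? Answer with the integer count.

initial block: 5^3 = 125
step 1: project along y, AND mask (11/25) → |grid| = 55
step 2: project along z, AND mask (15/25) → |grid| = 36

voxel count = 36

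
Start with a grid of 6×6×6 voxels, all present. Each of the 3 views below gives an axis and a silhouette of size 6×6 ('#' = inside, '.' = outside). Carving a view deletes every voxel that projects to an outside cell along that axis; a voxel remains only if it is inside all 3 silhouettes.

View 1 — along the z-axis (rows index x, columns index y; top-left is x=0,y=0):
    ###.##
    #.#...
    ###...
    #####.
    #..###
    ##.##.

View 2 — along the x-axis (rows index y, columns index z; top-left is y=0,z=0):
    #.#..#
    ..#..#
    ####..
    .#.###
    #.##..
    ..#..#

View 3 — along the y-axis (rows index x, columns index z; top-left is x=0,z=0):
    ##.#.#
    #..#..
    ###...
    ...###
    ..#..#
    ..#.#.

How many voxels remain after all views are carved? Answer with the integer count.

|visual hull| = 35

full grid |V| = 216
V1 z: intersect with XY mask (23 set) -- 138 left
V2 x: intersect with YZ mask (18 set) -- 70 left
V3 y: intersect with XZ mask (16 set) -- 35 left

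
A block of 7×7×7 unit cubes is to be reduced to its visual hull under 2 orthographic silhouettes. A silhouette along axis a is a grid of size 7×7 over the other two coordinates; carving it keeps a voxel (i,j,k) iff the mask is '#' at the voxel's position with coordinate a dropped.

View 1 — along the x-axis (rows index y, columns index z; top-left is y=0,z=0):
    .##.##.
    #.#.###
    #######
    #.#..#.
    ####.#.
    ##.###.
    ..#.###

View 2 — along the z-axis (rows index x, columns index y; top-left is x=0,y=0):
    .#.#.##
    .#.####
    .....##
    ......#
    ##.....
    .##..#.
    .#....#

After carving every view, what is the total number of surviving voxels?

full grid |V| = 343
after view 1 [x-axis, 33 of 49 cells solid] → remaining = 231
after view 2 [z-axis, 19 of 49 cells solid] → remaining = 87

|visual hull| = 87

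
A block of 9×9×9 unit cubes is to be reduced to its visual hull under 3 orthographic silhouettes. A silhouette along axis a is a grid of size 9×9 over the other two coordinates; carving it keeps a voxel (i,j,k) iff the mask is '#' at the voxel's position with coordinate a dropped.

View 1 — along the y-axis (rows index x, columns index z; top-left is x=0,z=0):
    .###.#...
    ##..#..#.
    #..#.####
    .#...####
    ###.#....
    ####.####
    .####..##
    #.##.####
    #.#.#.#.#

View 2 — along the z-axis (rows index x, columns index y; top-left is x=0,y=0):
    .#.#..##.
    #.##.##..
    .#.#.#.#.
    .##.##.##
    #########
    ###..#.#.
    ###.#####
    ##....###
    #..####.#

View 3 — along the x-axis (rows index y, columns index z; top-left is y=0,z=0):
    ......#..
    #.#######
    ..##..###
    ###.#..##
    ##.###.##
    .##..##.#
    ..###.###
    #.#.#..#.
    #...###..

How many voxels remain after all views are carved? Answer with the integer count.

voxel count = 152

initial block: 9^3 = 729
  1. axis=1 (XZ plane), |mask|=49  ⇒  voxels=441
  2. axis=2 (XY plane), |mask|=52  ⇒  voxels=279
  3. axis=0 (YZ plane), |mask|=46  ⇒  voxels=152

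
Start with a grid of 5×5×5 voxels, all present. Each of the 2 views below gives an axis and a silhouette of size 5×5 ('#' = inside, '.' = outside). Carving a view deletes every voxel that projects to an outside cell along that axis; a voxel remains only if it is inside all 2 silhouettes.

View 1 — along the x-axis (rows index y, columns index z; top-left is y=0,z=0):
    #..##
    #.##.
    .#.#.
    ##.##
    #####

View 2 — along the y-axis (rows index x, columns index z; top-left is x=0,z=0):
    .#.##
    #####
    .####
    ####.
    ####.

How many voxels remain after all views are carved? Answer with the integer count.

initial block: 5^3 = 125
step 1: project along x, AND mask (17/25) → |grid| = 85
step 2: project along y, AND mask (20/25) → |grid| = 69

|visual hull| = 69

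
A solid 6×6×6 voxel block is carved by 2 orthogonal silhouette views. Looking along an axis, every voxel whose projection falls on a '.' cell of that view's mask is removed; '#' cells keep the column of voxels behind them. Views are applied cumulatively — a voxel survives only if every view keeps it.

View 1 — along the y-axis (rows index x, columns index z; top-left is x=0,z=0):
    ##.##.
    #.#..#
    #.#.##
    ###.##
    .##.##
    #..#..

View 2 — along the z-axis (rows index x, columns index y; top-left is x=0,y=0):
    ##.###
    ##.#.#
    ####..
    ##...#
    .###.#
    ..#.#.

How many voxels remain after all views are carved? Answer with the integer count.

voxel count = 83

start: 6×6×6 = 216 voxels
V1 y: intersect with XZ mask (22 set) -- 132 left
V2 z: intersect with XY mask (22 set) -- 83 left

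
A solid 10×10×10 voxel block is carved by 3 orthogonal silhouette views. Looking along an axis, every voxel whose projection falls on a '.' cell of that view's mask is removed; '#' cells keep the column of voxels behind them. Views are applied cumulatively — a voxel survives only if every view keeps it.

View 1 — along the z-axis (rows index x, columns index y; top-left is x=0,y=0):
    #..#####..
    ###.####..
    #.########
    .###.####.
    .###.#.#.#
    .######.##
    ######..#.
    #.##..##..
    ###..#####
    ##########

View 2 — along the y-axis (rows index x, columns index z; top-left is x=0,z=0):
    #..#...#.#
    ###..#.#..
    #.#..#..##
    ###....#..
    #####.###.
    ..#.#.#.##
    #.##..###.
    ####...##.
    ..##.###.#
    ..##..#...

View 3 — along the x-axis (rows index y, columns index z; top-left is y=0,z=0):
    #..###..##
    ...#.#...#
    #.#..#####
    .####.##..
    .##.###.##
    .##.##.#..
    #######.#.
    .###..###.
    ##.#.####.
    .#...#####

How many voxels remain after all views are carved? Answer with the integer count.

before carving: 1000 voxels (10×10×10)
after view 1 [z-axis, 73 of 100 cells solid] → remaining = 730
after view 2 [y-axis, 52 of 100 cells solid] → remaining = 370
after view 3 [x-axis, 61 of 100 cells solid] → remaining = 221

|visual hull| = 221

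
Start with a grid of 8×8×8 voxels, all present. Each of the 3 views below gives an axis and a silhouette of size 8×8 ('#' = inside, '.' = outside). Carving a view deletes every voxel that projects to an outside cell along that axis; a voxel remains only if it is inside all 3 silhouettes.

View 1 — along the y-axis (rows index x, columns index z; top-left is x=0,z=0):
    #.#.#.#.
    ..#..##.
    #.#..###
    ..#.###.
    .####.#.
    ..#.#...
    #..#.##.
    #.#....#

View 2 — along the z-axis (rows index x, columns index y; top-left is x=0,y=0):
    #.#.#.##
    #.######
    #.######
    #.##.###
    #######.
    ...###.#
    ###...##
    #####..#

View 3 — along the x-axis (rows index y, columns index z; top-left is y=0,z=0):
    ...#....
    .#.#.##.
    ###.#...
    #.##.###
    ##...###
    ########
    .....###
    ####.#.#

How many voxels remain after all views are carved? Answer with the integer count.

|visual hull| = 99

full grid |V| = 512
[1] y-view keeps 30 columns → grid now 240
[2] z-view keeps 47 columns → grid now 181
[3] x-view keeps 37 columns → grid now 99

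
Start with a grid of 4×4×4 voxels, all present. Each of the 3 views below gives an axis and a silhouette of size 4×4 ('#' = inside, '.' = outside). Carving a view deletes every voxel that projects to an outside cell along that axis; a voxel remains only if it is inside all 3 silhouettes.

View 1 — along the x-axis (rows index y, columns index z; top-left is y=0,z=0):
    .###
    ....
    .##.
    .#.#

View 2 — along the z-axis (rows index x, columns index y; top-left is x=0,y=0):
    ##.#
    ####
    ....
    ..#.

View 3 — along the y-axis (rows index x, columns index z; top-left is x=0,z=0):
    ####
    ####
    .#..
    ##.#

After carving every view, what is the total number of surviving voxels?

full grid |V| = 64
[1] x-view keeps 7 columns → grid now 28
[2] z-view keeps 8 columns → grid now 14
[3] y-view keeps 12 columns → grid now 13

voxel count = 13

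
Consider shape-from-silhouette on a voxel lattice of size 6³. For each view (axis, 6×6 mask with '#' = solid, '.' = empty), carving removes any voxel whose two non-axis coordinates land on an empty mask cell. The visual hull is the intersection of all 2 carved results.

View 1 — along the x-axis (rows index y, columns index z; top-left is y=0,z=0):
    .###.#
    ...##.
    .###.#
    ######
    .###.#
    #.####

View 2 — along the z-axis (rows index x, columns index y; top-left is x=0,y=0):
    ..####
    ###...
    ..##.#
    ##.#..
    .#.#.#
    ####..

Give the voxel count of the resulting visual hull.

voxel count = 85

start: 6×6×6 = 216 voxels
carve view 1 (along x, YZ-mask fill 25/36): 150 voxels remain
carve view 2 (along z, XY-mask fill 20/36): 85 voxels remain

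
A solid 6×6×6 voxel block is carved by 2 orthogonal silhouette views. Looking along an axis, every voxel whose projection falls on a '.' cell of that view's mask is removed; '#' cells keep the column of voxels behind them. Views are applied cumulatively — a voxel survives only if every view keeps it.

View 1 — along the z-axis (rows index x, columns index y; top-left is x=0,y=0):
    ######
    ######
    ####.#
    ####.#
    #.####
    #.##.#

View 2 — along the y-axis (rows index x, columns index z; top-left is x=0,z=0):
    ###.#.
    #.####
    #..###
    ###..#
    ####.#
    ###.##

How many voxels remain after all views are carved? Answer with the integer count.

start: 6×6×6 = 216 voxels
  1. axis=2 (XY plane), |mask|=31  ⇒  voxels=186
  2. axis=1 (XZ plane), |mask|=27  ⇒  voxels=139

remaining voxels: 139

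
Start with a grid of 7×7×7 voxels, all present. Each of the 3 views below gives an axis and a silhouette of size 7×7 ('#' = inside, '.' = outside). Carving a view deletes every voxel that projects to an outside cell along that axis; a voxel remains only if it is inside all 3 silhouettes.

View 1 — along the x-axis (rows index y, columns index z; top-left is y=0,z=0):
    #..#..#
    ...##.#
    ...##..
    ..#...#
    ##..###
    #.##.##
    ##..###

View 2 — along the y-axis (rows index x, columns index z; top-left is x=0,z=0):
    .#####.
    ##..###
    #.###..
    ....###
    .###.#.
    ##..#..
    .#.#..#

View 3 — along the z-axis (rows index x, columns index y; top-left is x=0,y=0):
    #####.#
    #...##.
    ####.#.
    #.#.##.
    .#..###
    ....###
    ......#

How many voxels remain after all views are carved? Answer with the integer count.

voxel count = 56

full grid |V| = 343
after view 1 [x-axis, 25 of 49 cells solid] → remaining = 175
after view 2 [y-axis, 27 of 49 cells solid] → remaining = 94
after view 3 [z-axis, 26 of 49 cells solid] → remaining = 56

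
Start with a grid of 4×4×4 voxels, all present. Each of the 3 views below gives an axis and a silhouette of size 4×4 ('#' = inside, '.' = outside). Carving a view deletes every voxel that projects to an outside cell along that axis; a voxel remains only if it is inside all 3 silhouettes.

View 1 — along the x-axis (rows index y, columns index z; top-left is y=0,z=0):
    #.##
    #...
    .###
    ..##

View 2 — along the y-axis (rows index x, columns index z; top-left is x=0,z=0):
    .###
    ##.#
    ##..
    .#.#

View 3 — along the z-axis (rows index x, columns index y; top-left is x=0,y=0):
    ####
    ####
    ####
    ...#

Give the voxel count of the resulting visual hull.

remaining voxels: 17

before carving: 64 voxels (4×4×4)
after view 1 [x-axis, 9 of 16 cells solid] → remaining = 36
after view 2 [y-axis, 10 of 16 cells solid] → remaining = 20
after view 3 [z-axis, 13 of 16 cells solid] → remaining = 17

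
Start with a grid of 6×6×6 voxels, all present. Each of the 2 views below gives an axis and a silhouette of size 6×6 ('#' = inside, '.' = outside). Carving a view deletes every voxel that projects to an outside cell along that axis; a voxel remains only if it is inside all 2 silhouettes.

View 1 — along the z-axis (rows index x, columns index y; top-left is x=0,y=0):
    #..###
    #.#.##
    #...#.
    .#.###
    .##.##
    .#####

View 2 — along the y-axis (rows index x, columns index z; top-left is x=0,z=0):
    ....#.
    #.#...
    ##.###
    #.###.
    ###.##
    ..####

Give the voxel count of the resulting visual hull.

full grid |V| = 216
after view 1 [z-axis, 23 of 36 cells solid] → remaining = 138
after view 2 [y-axis, 21 of 36 cells solid] → remaining = 78

|visual hull| = 78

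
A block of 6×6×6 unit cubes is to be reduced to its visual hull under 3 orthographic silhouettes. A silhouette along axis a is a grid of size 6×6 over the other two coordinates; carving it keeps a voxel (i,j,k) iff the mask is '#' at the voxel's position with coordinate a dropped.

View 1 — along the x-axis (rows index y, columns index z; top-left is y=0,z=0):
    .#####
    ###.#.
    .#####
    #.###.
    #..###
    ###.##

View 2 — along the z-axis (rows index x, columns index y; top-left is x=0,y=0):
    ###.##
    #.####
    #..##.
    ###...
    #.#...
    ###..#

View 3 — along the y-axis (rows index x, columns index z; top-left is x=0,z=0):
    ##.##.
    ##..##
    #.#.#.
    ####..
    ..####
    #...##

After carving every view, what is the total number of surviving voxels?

start: 6×6×6 = 216 voxels
  1. axis=0 (YZ plane), |mask|=27  ⇒  voxels=162
  2. axis=2 (XY plane), |mask|=22  ⇒  voxels=102
  3. axis=1 (XZ plane), |mask|=22  ⇒  voxels=63

remaining voxels: 63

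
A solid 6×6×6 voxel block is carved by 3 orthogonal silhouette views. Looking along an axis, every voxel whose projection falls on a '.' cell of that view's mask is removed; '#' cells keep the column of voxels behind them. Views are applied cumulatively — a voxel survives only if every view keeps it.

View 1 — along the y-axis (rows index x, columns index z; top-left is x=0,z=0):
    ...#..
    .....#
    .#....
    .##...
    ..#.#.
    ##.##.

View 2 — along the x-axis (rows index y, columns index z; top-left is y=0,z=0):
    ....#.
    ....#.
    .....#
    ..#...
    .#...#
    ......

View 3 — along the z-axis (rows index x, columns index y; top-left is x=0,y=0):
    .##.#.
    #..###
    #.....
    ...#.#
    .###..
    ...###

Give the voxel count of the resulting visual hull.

before carving: 216 voxels (6×6×6)
  1. axis=1 (XZ plane), |mask|=11  ⇒  voxels=66
  2. axis=0 (YZ plane), |mask|=6  ⇒  voxels=11
  3. axis=2 (XY plane), |mask|=16  ⇒  voxels=5

remaining voxels: 5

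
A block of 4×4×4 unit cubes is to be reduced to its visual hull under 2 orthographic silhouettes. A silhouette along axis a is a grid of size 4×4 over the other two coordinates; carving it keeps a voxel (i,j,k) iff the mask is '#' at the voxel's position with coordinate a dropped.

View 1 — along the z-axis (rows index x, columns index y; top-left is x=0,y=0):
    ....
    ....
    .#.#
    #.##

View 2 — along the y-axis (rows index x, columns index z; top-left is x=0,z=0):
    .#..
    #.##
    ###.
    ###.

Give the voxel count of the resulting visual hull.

start: 4×4×4 = 64 voxels
  1. axis=2 (XY plane), |mask|=5  ⇒  voxels=20
  2. axis=1 (XZ plane), |mask|=10  ⇒  voxels=15

|visual hull| = 15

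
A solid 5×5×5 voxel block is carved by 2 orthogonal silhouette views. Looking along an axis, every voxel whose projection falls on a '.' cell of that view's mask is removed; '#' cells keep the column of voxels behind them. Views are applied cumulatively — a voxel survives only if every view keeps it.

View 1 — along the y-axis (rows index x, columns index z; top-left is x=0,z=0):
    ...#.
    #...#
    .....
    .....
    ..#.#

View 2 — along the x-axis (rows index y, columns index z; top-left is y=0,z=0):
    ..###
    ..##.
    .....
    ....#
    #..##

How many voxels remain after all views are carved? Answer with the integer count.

voxel count = 12

start: 5×5×5 = 125 voxels
carve view 1 (along y, XZ-mask fill 5/25): 25 voxels remain
carve view 2 (along x, YZ-mask fill 9/25): 12 voxels remain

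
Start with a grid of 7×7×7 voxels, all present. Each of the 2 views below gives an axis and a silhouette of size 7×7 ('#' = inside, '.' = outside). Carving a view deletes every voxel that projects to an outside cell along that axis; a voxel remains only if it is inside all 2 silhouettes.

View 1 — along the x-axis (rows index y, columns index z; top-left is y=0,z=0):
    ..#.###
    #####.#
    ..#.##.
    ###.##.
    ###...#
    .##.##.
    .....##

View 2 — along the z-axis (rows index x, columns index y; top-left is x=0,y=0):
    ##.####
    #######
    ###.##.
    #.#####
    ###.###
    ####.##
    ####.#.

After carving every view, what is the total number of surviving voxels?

remaining voxels: 165

full grid |V| = 343
step 1: project along x, AND mask (28/49) → |grid| = 196
step 2: project along z, AND mask (41/49) → |grid| = 165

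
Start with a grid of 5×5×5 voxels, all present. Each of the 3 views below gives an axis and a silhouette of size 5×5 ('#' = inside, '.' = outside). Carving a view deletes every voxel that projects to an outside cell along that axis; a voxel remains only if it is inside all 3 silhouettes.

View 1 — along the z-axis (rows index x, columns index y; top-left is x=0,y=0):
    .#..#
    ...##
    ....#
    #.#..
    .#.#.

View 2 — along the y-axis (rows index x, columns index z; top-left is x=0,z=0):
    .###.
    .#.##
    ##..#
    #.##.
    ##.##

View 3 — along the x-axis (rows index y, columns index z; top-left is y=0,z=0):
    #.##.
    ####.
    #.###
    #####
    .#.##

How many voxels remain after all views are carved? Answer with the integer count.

before carving: 125 voxels (5×5×5)
V1 z: intersect with XY mask (9 set) -- 45 left
V2 y: intersect with XZ mask (16 set) -- 29 left
V3 x: intersect with YZ mask (19 set) -- 26 left

|visual hull| = 26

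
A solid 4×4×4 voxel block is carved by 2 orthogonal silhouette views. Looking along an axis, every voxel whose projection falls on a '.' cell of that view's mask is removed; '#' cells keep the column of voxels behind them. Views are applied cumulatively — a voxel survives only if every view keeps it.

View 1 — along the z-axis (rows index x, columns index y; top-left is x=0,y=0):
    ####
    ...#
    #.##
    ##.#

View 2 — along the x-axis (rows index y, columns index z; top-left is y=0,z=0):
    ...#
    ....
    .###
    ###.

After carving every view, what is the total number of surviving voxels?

full grid |V| = 64
carve view 1 (along z, XY-mask fill 11/16): 44 voxels remain
carve view 2 (along x, YZ-mask fill 7/16): 21 voxels remain

voxel count = 21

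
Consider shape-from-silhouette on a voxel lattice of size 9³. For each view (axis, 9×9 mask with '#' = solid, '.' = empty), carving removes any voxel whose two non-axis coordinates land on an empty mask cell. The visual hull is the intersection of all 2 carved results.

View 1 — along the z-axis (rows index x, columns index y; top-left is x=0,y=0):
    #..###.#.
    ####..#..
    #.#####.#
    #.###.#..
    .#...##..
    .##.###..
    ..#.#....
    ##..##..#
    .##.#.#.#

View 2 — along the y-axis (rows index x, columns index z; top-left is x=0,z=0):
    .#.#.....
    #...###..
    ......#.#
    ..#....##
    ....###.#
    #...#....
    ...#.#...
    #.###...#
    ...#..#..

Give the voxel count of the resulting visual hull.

voxel count = 120

initial block: 9^3 = 729
V1 z: intersect with XY mask (42 set) -- 378 left
V2 y: intersect with XZ mask (26 set) -- 120 left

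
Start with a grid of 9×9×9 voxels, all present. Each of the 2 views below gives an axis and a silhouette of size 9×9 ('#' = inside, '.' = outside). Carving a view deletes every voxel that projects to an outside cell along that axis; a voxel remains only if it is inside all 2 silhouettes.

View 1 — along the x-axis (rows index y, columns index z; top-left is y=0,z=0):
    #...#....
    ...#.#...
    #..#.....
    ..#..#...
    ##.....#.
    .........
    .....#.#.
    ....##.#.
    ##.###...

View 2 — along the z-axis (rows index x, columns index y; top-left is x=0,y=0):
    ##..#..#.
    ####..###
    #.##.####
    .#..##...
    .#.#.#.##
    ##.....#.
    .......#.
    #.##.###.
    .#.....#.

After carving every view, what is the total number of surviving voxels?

initial block: 9^3 = 729
step 1: project along x, AND mask (21/81) → |grid| = 189
step 2: project along z, AND mask (38/81) → |grid| = 87

remaining voxels: 87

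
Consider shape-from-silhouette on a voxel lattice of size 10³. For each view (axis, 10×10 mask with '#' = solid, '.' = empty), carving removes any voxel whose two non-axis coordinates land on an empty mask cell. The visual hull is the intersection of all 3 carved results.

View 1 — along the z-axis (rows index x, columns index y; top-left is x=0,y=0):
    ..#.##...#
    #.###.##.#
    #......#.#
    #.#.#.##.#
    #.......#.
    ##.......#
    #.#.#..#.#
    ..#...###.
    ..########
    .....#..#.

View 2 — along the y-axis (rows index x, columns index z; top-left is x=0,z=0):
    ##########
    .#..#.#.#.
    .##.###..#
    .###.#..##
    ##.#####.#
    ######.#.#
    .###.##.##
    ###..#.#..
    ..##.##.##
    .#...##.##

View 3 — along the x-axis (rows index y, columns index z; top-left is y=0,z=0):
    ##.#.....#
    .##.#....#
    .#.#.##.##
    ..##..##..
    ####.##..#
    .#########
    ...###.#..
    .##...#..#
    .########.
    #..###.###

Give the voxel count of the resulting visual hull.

start: 10×10×10 = 1000 voxels
  1. axis=2 (XY plane), |mask|=44  ⇒  voxels=440
  2. axis=1 (XZ plane), |mask|=65  ⇒  voxels=275
  3. axis=0 (YZ plane), |mask|=57  ⇒  voxels=171

voxel count = 171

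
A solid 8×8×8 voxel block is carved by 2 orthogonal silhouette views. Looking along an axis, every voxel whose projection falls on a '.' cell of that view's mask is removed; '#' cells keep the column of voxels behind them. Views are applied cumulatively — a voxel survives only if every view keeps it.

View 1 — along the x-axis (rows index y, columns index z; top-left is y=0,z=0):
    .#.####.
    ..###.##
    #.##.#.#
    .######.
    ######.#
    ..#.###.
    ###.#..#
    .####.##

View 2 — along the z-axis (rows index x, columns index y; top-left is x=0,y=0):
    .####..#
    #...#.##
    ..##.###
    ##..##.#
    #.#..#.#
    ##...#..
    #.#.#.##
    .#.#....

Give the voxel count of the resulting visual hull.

remaining voxels: 178

start: 8×8×8 = 512 voxels
V1 x: intersect with YZ mask (43 set) -- 344 left
V2 z: intersect with XY mask (33 set) -- 178 left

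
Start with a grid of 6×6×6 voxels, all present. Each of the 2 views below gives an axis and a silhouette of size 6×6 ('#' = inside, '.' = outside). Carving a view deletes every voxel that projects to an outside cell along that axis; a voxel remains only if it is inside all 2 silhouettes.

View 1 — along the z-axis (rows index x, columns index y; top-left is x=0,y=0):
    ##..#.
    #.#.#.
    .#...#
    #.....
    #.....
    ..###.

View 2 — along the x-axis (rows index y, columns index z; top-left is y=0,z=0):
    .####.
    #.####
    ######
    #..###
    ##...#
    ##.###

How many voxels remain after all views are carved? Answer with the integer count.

voxel count = 56

initial block: 6^3 = 216
V1 z: intersect with XY mask (13 set) -- 78 left
V2 x: intersect with YZ mask (27 set) -- 56 left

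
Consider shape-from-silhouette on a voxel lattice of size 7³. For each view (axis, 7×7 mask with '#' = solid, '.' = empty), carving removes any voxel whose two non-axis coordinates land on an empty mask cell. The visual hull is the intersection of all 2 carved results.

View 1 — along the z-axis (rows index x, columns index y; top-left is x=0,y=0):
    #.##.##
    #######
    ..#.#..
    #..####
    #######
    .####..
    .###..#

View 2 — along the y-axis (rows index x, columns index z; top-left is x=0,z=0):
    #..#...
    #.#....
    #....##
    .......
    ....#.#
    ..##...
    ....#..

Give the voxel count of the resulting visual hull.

full grid |V| = 343
[1] z-view keeps 34 columns → grid now 238
[2] y-view keeps 12 columns → grid now 56

|visual hull| = 56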